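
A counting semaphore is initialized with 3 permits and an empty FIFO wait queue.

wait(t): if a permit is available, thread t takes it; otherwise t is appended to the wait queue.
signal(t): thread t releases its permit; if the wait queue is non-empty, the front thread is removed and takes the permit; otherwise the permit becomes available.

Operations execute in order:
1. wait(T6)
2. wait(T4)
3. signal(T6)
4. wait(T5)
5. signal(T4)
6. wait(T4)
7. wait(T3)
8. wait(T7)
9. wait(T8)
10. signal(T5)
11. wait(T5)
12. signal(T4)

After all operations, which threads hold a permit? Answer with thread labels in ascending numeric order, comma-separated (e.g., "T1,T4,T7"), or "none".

Step 1: wait(T6) -> count=2 queue=[] holders={T6}
Step 2: wait(T4) -> count=1 queue=[] holders={T4,T6}
Step 3: signal(T6) -> count=2 queue=[] holders={T4}
Step 4: wait(T5) -> count=1 queue=[] holders={T4,T5}
Step 5: signal(T4) -> count=2 queue=[] holders={T5}
Step 6: wait(T4) -> count=1 queue=[] holders={T4,T5}
Step 7: wait(T3) -> count=0 queue=[] holders={T3,T4,T5}
Step 8: wait(T7) -> count=0 queue=[T7] holders={T3,T4,T5}
Step 9: wait(T8) -> count=0 queue=[T7,T8] holders={T3,T4,T5}
Step 10: signal(T5) -> count=0 queue=[T8] holders={T3,T4,T7}
Step 11: wait(T5) -> count=0 queue=[T8,T5] holders={T3,T4,T7}
Step 12: signal(T4) -> count=0 queue=[T5] holders={T3,T7,T8}
Final holders: T3,T7,T8

Answer: T3,T7,T8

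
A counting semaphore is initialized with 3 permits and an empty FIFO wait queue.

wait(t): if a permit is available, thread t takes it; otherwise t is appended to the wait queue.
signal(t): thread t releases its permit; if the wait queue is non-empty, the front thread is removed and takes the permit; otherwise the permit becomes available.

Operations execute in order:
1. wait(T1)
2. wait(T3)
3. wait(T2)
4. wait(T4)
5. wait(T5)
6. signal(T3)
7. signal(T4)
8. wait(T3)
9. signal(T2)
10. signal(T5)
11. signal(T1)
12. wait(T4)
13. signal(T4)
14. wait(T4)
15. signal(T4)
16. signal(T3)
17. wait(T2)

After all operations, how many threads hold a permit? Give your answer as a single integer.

Answer: 1

Derivation:
Step 1: wait(T1) -> count=2 queue=[] holders={T1}
Step 2: wait(T3) -> count=1 queue=[] holders={T1,T3}
Step 3: wait(T2) -> count=0 queue=[] holders={T1,T2,T3}
Step 4: wait(T4) -> count=0 queue=[T4] holders={T1,T2,T3}
Step 5: wait(T5) -> count=0 queue=[T4,T5] holders={T1,T2,T3}
Step 6: signal(T3) -> count=0 queue=[T5] holders={T1,T2,T4}
Step 7: signal(T4) -> count=0 queue=[] holders={T1,T2,T5}
Step 8: wait(T3) -> count=0 queue=[T3] holders={T1,T2,T5}
Step 9: signal(T2) -> count=0 queue=[] holders={T1,T3,T5}
Step 10: signal(T5) -> count=1 queue=[] holders={T1,T3}
Step 11: signal(T1) -> count=2 queue=[] holders={T3}
Step 12: wait(T4) -> count=1 queue=[] holders={T3,T4}
Step 13: signal(T4) -> count=2 queue=[] holders={T3}
Step 14: wait(T4) -> count=1 queue=[] holders={T3,T4}
Step 15: signal(T4) -> count=2 queue=[] holders={T3}
Step 16: signal(T3) -> count=3 queue=[] holders={none}
Step 17: wait(T2) -> count=2 queue=[] holders={T2}
Final holders: {T2} -> 1 thread(s)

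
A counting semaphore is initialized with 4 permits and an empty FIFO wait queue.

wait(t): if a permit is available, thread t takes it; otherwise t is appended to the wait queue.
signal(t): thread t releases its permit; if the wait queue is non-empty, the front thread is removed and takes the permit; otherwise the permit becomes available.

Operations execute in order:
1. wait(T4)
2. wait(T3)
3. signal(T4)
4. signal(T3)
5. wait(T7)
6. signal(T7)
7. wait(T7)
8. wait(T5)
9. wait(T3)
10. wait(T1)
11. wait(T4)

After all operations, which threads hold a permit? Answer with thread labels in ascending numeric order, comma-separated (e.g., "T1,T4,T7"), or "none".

Step 1: wait(T4) -> count=3 queue=[] holders={T4}
Step 2: wait(T3) -> count=2 queue=[] holders={T3,T4}
Step 3: signal(T4) -> count=3 queue=[] holders={T3}
Step 4: signal(T3) -> count=4 queue=[] holders={none}
Step 5: wait(T7) -> count=3 queue=[] holders={T7}
Step 6: signal(T7) -> count=4 queue=[] holders={none}
Step 7: wait(T7) -> count=3 queue=[] holders={T7}
Step 8: wait(T5) -> count=2 queue=[] holders={T5,T7}
Step 9: wait(T3) -> count=1 queue=[] holders={T3,T5,T7}
Step 10: wait(T1) -> count=0 queue=[] holders={T1,T3,T5,T7}
Step 11: wait(T4) -> count=0 queue=[T4] holders={T1,T3,T5,T7}
Final holders: T1,T3,T5,T7

Answer: T1,T3,T5,T7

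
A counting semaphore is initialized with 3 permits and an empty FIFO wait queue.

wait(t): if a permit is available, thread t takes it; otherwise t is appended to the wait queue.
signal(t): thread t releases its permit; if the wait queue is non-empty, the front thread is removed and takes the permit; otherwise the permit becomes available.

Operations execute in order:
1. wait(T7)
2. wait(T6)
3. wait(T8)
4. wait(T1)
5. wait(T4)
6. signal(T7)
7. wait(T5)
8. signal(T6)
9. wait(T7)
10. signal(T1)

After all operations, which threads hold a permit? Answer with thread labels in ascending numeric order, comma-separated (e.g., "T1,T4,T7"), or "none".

Answer: T4,T5,T8

Derivation:
Step 1: wait(T7) -> count=2 queue=[] holders={T7}
Step 2: wait(T6) -> count=1 queue=[] holders={T6,T7}
Step 3: wait(T8) -> count=0 queue=[] holders={T6,T7,T8}
Step 4: wait(T1) -> count=0 queue=[T1] holders={T6,T7,T8}
Step 5: wait(T4) -> count=0 queue=[T1,T4] holders={T6,T7,T8}
Step 6: signal(T7) -> count=0 queue=[T4] holders={T1,T6,T8}
Step 7: wait(T5) -> count=0 queue=[T4,T5] holders={T1,T6,T8}
Step 8: signal(T6) -> count=0 queue=[T5] holders={T1,T4,T8}
Step 9: wait(T7) -> count=0 queue=[T5,T7] holders={T1,T4,T8}
Step 10: signal(T1) -> count=0 queue=[T7] holders={T4,T5,T8}
Final holders: T4,T5,T8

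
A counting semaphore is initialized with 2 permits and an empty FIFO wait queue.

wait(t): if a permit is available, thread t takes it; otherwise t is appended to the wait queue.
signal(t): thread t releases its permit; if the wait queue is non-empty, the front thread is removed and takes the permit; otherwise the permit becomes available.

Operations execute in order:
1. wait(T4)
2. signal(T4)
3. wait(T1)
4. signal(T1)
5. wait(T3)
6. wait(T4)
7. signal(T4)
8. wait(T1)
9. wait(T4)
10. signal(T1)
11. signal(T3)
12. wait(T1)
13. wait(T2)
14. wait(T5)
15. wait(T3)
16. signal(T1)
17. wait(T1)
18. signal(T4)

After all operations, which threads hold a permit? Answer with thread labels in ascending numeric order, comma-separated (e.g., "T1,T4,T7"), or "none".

Step 1: wait(T4) -> count=1 queue=[] holders={T4}
Step 2: signal(T4) -> count=2 queue=[] holders={none}
Step 3: wait(T1) -> count=1 queue=[] holders={T1}
Step 4: signal(T1) -> count=2 queue=[] holders={none}
Step 5: wait(T3) -> count=1 queue=[] holders={T3}
Step 6: wait(T4) -> count=0 queue=[] holders={T3,T4}
Step 7: signal(T4) -> count=1 queue=[] holders={T3}
Step 8: wait(T1) -> count=0 queue=[] holders={T1,T3}
Step 9: wait(T4) -> count=0 queue=[T4] holders={T1,T3}
Step 10: signal(T1) -> count=0 queue=[] holders={T3,T4}
Step 11: signal(T3) -> count=1 queue=[] holders={T4}
Step 12: wait(T1) -> count=0 queue=[] holders={T1,T4}
Step 13: wait(T2) -> count=0 queue=[T2] holders={T1,T4}
Step 14: wait(T5) -> count=0 queue=[T2,T5] holders={T1,T4}
Step 15: wait(T3) -> count=0 queue=[T2,T5,T3] holders={T1,T4}
Step 16: signal(T1) -> count=0 queue=[T5,T3] holders={T2,T4}
Step 17: wait(T1) -> count=0 queue=[T5,T3,T1] holders={T2,T4}
Step 18: signal(T4) -> count=0 queue=[T3,T1] holders={T2,T5}
Final holders: T2,T5

Answer: T2,T5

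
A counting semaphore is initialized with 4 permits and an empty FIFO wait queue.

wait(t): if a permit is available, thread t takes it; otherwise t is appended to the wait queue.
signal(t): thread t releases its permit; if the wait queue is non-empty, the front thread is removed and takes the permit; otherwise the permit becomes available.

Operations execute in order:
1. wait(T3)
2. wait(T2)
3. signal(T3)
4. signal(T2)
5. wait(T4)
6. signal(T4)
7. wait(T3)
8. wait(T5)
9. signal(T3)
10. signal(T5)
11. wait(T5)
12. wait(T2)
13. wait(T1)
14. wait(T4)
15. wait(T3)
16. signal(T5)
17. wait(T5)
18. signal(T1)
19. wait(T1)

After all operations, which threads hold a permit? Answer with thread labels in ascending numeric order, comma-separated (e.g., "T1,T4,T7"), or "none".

Answer: T2,T3,T4,T5

Derivation:
Step 1: wait(T3) -> count=3 queue=[] holders={T3}
Step 2: wait(T2) -> count=2 queue=[] holders={T2,T3}
Step 3: signal(T3) -> count=3 queue=[] holders={T2}
Step 4: signal(T2) -> count=4 queue=[] holders={none}
Step 5: wait(T4) -> count=3 queue=[] holders={T4}
Step 6: signal(T4) -> count=4 queue=[] holders={none}
Step 7: wait(T3) -> count=3 queue=[] holders={T3}
Step 8: wait(T5) -> count=2 queue=[] holders={T3,T5}
Step 9: signal(T3) -> count=3 queue=[] holders={T5}
Step 10: signal(T5) -> count=4 queue=[] holders={none}
Step 11: wait(T5) -> count=3 queue=[] holders={T5}
Step 12: wait(T2) -> count=2 queue=[] holders={T2,T5}
Step 13: wait(T1) -> count=1 queue=[] holders={T1,T2,T5}
Step 14: wait(T4) -> count=0 queue=[] holders={T1,T2,T4,T5}
Step 15: wait(T3) -> count=0 queue=[T3] holders={T1,T2,T4,T5}
Step 16: signal(T5) -> count=0 queue=[] holders={T1,T2,T3,T4}
Step 17: wait(T5) -> count=0 queue=[T5] holders={T1,T2,T3,T4}
Step 18: signal(T1) -> count=0 queue=[] holders={T2,T3,T4,T5}
Step 19: wait(T1) -> count=0 queue=[T1] holders={T2,T3,T4,T5}
Final holders: T2,T3,T4,T5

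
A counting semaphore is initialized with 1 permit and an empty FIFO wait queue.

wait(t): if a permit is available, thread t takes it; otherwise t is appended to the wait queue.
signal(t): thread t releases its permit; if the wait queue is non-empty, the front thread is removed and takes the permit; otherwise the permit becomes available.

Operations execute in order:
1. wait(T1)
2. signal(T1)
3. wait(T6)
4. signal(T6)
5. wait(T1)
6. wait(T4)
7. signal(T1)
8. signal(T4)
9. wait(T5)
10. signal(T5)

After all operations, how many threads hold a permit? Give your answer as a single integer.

Answer: 0

Derivation:
Step 1: wait(T1) -> count=0 queue=[] holders={T1}
Step 2: signal(T1) -> count=1 queue=[] holders={none}
Step 3: wait(T6) -> count=0 queue=[] holders={T6}
Step 4: signal(T6) -> count=1 queue=[] holders={none}
Step 5: wait(T1) -> count=0 queue=[] holders={T1}
Step 6: wait(T4) -> count=0 queue=[T4] holders={T1}
Step 7: signal(T1) -> count=0 queue=[] holders={T4}
Step 8: signal(T4) -> count=1 queue=[] holders={none}
Step 9: wait(T5) -> count=0 queue=[] holders={T5}
Step 10: signal(T5) -> count=1 queue=[] holders={none}
Final holders: {none} -> 0 thread(s)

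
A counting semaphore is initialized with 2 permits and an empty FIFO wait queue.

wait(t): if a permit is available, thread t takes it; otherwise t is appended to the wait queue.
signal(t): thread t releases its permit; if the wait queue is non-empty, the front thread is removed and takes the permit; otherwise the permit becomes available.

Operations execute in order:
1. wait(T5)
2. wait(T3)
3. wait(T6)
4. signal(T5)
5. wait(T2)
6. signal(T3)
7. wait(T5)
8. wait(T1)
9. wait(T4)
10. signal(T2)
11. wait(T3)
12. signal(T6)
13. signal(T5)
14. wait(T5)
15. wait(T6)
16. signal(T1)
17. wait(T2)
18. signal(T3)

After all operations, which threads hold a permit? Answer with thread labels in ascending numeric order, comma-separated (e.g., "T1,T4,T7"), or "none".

Step 1: wait(T5) -> count=1 queue=[] holders={T5}
Step 2: wait(T3) -> count=0 queue=[] holders={T3,T5}
Step 3: wait(T6) -> count=0 queue=[T6] holders={T3,T5}
Step 4: signal(T5) -> count=0 queue=[] holders={T3,T6}
Step 5: wait(T2) -> count=0 queue=[T2] holders={T3,T6}
Step 6: signal(T3) -> count=0 queue=[] holders={T2,T6}
Step 7: wait(T5) -> count=0 queue=[T5] holders={T2,T6}
Step 8: wait(T1) -> count=0 queue=[T5,T1] holders={T2,T6}
Step 9: wait(T4) -> count=0 queue=[T5,T1,T4] holders={T2,T6}
Step 10: signal(T2) -> count=0 queue=[T1,T4] holders={T5,T6}
Step 11: wait(T3) -> count=0 queue=[T1,T4,T3] holders={T5,T6}
Step 12: signal(T6) -> count=0 queue=[T4,T3] holders={T1,T5}
Step 13: signal(T5) -> count=0 queue=[T3] holders={T1,T4}
Step 14: wait(T5) -> count=0 queue=[T3,T5] holders={T1,T4}
Step 15: wait(T6) -> count=0 queue=[T3,T5,T6] holders={T1,T4}
Step 16: signal(T1) -> count=0 queue=[T5,T6] holders={T3,T4}
Step 17: wait(T2) -> count=0 queue=[T5,T6,T2] holders={T3,T4}
Step 18: signal(T3) -> count=0 queue=[T6,T2] holders={T4,T5}
Final holders: T4,T5

Answer: T4,T5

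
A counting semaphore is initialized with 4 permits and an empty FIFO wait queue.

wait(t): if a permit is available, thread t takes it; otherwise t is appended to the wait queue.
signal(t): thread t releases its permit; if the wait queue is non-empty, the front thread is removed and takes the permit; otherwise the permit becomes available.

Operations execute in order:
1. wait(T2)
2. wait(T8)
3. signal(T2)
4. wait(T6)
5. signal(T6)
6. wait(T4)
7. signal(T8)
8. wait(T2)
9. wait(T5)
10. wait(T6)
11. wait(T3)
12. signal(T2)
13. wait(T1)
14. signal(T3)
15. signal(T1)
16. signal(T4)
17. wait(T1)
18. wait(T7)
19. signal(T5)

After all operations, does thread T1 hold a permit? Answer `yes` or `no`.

Step 1: wait(T2) -> count=3 queue=[] holders={T2}
Step 2: wait(T8) -> count=2 queue=[] holders={T2,T8}
Step 3: signal(T2) -> count=3 queue=[] holders={T8}
Step 4: wait(T6) -> count=2 queue=[] holders={T6,T8}
Step 5: signal(T6) -> count=3 queue=[] holders={T8}
Step 6: wait(T4) -> count=2 queue=[] holders={T4,T8}
Step 7: signal(T8) -> count=3 queue=[] holders={T4}
Step 8: wait(T2) -> count=2 queue=[] holders={T2,T4}
Step 9: wait(T5) -> count=1 queue=[] holders={T2,T4,T5}
Step 10: wait(T6) -> count=0 queue=[] holders={T2,T4,T5,T6}
Step 11: wait(T3) -> count=0 queue=[T3] holders={T2,T4,T5,T6}
Step 12: signal(T2) -> count=0 queue=[] holders={T3,T4,T5,T6}
Step 13: wait(T1) -> count=0 queue=[T1] holders={T3,T4,T5,T6}
Step 14: signal(T3) -> count=0 queue=[] holders={T1,T4,T5,T6}
Step 15: signal(T1) -> count=1 queue=[] holders={T4,T5,T6}
Step 16: signal(T4) -> count=2 queue=[] holders={T5,T6}
Step 17: wait(T1) -> count=1 queue=[] holders={T1,T5,T6}
Step 18: wait(T7) -> count=0 queue=[] holders={T1,T5,T6,T7}
Step 19: signal(T5) -> count=1 queue=[] holders={T1,T6,T7}
Final holders: {T1,T6,T7} -> T1 in holders

Answer: yes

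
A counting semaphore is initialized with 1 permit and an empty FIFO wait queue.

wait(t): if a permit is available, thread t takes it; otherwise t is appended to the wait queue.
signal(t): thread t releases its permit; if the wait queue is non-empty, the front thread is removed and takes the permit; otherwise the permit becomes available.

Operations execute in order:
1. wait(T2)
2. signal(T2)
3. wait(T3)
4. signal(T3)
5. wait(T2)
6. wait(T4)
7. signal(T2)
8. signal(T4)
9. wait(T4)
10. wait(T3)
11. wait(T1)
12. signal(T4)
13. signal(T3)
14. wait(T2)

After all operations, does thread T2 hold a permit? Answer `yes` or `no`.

Answer: no

Derivation:
Step 1: wait(T2) -> count=0 queue=[] holders={T2}
Step 2: signal(T2) -> count=1 queue=[] holders={none}
Step 3: wait(T3) -> count=0 queue=[] holders={T3}
Step 4: signal(T3) -> count=1 queue=[] holders={none}
Step 5: wait(T2) -> count=0 queue=[] holders={T2}
Step 6: wait(T4) -> count=0 queue=[T4] holders={T2}
Step 7: signal(T2) -> count=0 queue=[] holders={T4}
Step 8: signal(T4) -> count=1 queue=[] holders={none}
Step 9: wait(T4) -> count=0 queue=[] holders={T4}
Step 10: wait(T3) -> count=0 queue=[T3] holders={T4}
Step 11: wait(T1) -> count=0 queue=[T3,T1] holders={T4}
Step 12: signal(T4) -> count=0 queue=[T1] holders={T3}
Step 13: signal(T3) -> count=0 queue=[] holders={T1}
Step 14: wait(T2) -> count=0 queue=[T2] holders={T1}
Final holders: {T1} -> T2 not in holders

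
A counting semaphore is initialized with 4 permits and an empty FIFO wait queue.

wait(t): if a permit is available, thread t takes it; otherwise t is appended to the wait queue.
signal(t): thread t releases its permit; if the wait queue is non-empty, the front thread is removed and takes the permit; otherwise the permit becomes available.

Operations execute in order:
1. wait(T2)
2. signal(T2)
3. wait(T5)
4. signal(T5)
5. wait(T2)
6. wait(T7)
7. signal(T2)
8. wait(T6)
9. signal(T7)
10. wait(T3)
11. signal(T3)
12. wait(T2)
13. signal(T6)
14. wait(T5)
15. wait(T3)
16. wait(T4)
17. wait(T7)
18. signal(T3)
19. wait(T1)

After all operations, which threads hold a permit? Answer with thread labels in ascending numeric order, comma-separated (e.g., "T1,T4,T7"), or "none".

Step 1: wait(T2) -> count=3 queue=[] holders={T2}
Step 2: signal(T2) -> count=4 queue=[] holders={none}
Step 3: wait(T5) -> count=3 queue=[] holders={T5}
Step 4: signal(T5) -> count=4 queue=[] holders={none}
Step 5: wait(T2) -> count=3 queue=[] holders={T2}
Step 6: wait(T7) -> count=2 queue=[] holders={T2,T7}
Step 7: signal(T2) -> count=3 queue=[] holders={T7}
Step 8: wait(T6) -> count=2 queue=[] holders={T6,T7}
Step 9: signal(T7) -> count=3 queue=[] holders={T6}
Step 10: wait(T3) -> count=2 queue=[] holders={T3,T6}
Step 11: signal(T3) -> count=3 queue=[] holders={T6}
Step 12: wait(T2) -> count=2 queue=[] holders={T2,T6}
Step 13: signal(T6) -> count=3 queue=[] holders={T2}
Step 14: wait(T5) -> count=2 queue=[] holders={T2,T5}
Step 15: wait(T3) -> count=1 queue=[] holders={T2,T3,T5}
Step 16: wait(T4) -> count=0 queue=[] holders={T2,T3,T4,T5}
Step 17: wait(T7) -> count=0 queue=[T7] holders={T2,T3,T4,T5}
Step 18: signal(T3) -> count=0 queue=[] holders={T2,T4,T5,T7}
Step 19: wait(T1) -> count=0 queue=[T1] holders={T2,T4,T5,T7}
Final holders: T2,T4,T5,T7

Answer: T2,T4,T5,T7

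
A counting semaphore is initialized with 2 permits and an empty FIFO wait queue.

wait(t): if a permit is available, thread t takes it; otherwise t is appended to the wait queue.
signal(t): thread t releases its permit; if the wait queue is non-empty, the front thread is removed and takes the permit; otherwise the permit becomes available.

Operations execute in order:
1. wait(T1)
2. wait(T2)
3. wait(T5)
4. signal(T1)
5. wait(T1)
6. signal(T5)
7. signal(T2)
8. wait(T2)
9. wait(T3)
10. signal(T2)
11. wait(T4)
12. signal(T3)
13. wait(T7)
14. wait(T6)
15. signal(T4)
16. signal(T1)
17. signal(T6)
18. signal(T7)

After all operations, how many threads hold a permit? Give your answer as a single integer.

Answer: 0

Derivation:
Step 1: wait(T1) -> count=1 queue=[] holders={T1}
Step 2: wait(T2) -> count=0 queue=[] holders={T1,T2}
Step 3: wait(T5) -> count=0 queue=[T5] holders={T1,T2}
Step 4: signal(T1) -> count=0 queue=[] holders={T2,T5}
Step 5: wait(T1) -> count=0 queue=[T1] holders={T2,T5}
Step 6: signal(T5) -> count=0 queue=[] holders={T1,T2}
Step 7: signal(T2) -> count=1 queue=[] holders={T1}
Step 8: wait(T2) -> count=0 queue=[] holders={T1,T2}
Step 9: wait(T3) -> count=0 queue=[T3] holders={T1,T2}
Step 10: signal(T2) -> count=0 queue=[] holders={T1,T3}
Step 11: wait(T4) -> count=0 queue=[T4] holders={T1,T3}
Step 12: signal(T3) -> count=0 queue=[] holders={T1,T4}
Step 13: wait(T7) -> count=0 queue=[T7] holders={T1,T4}
Step 14: wait(T6) -> count=0 queue=[T7,T6] holders={T1,T4}
Step 15: signal(T4) -> count=0 queue=[T6] holders={T1,T7}
Step 16: signal(T1) -> count=0 queue=[] holders={T6,T7}
Step 17: signal(T6) -> count=1 queue=[] holders={T7}
Step 18: signal(T7) -> count=2 queue=[] holders={none}
Final holders: {none} -> 0 thread(s)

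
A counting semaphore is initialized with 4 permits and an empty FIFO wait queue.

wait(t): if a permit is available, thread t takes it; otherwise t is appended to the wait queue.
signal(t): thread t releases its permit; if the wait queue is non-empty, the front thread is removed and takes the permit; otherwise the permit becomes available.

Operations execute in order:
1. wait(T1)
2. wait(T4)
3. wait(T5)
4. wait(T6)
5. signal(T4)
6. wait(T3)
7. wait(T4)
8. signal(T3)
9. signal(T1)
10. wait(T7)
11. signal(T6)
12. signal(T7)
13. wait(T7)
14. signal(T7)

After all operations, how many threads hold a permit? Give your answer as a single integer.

Step 1: wait(T1) -> count=3 queue=[] holders={T1}
Step 2: wait(T4) -> count=2 queue=[] holders={T1,T4}
Step 3: wait(T5) -> count=1 queue=[] holders={T1,T4,T5}
Step 4: wait(T6) -> count=0 queue=[] holders={T1,T4,T5,T6}
Step 5: signal(T4) -> count=1 queue=[] holders={T1,T5,T6}
Step 6: wait(T3) -> count=0 queue=[] holders={T1,T3,T5,T6}
Step 7: wait(T4) -> count=0 queue=[T4] holders={T1,T3,T5,T6}
Step 8: signal(T3) -> count=0 queue=[] holders={T1,T4,T5,T6}
Step 9: signal(T1) -> count=1 queue=[] holders={T4,T5,T6}
Step 10: wait(T7) -> count=0 queue=[] holders={T4,T5,T6,T7}
Step 11: signal(T6) -> count=1 queue=[] holders={T4,T5,T7}
Step 12: signal(T7) -> count=2 queue=[] holders={T4,T5}
Step 13: wait(T7) -> count=1 queue=[] holders={T4,T5,T7}
Step 14: signal(T7) -> count=2 queue=[] holders={T4,T5}
Final holders: {T4,T5} -> 2 thread(s)

Answer: 2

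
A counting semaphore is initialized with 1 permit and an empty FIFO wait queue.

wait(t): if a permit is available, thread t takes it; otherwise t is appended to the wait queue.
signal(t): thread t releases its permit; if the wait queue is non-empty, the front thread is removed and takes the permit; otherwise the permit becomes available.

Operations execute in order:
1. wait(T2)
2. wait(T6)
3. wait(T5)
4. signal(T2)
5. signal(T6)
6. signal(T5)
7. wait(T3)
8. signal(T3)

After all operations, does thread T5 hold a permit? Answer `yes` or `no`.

Step 1: wait(T2) -> count=0 queue=[] holders={T2}
Step 2: wait(T6) -> count=0 queue=[T6] holders={T2}
Step 3: wait(T5) -> count=0 queue=[T6,T5] holders={T2}
Step 4: signal(T2) -> count=0 queue=[T5] holders={T6}
Step 5: signal(T6) -> count=0 queue=[] holders={T5}
Step 6: signal(T5) -> count=1 queue=[] holders={none}
Step 7: wait(T3) -> count=0 queue=[] holders={T3}
Step 8: signal(T3) -> count=1 queue=[] holders={none}
Final holders: {none} -> T5 not in holders

Answer: no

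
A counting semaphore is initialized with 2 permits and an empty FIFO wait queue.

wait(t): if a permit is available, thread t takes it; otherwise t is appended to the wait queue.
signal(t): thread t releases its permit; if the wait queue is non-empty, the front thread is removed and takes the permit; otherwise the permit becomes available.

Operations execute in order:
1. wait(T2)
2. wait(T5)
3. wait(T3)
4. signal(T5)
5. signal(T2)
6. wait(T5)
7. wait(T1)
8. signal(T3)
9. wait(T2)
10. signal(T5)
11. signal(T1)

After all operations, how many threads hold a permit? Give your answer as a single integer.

Answer: 1

Derivation:
Step 1: wait(T2) -> count=1 queue=[] holders={T2}
Step 2: wait(T5) -> count=0 queue=[] holders={T2,T5}
Step 3: wait(T3) -> count=0 queue=[T3] holders={T2,T5}
Step 4: signal(T5) -> count=0 queue=[] holders={T2,T3}
Step 5: signal(T2) -> count=1 queue=[] holders={T3}
Step 6: wait(T5) -> count=0 queue=[] holders={T3,T5}
Step 7: wait(T1) -> count=0 queue=[T1] holders={T3,T5}
Step 8: signal(T3) -> count=0 queue=[] holders={T1,T5}
Step 9: wait(T2) -> count=0 queue=[T2] holders={T1,T5}
Step 10: signal(T5) -> count=0 queue=[] holders={T1,T2}
Step 11: signal(T1) -> count=1 queue=[] holders={T2}
Final holders: {T2} -> 1 thread(s)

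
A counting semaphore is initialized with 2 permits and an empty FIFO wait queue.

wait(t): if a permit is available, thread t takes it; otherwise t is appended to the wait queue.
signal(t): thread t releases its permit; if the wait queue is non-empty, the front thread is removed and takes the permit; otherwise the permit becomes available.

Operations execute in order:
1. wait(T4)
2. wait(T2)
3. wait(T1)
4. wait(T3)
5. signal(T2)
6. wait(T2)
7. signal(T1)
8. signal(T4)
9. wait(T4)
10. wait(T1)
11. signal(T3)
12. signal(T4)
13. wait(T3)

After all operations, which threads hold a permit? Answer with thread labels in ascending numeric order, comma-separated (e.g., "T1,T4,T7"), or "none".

Step 1: wait(T4) -> count=1 queue=[] holders={T4}
Step 2: wait(T2) -> count=0 queue=[] holders={T2,T4}
Step 3: wait(T1) -> count=0 queue=[T1] holders={T2,T4}
Step 4: wait(T3) -> count=0 queue=[T1,T3] holders={T2,T4}
Step 5: signal(T2) -> count=0 queue=[T3] holders={T1,T4}
Step 6: wait(T2) -> count=0 queue=[T3,T2] holders={T1,T4}
Step 7: signal(T1) -> count=0 queue=[T2] holders={T3,T4}
Step 8: signal(T4) -> count=0 queue=[] holders={T2,T3}
Step 9: wait(T4) -> count=0 queue=[T4] holders={T2,T3}
Step 10: wait(T1) -> count=0 queue=[T4,T1] holders={T2,T3}
Step 11: signal(T3) -> count=0 queue=[T1] holders={T2,T4}
Step 12: signal(T4) -> count=0 queue=[] holders={T1,T2}
Step 13: wait(T3) -> count=0 queue=[T3] holders={T1,T2}
Final holders: T1,T2

Answer: T1,T2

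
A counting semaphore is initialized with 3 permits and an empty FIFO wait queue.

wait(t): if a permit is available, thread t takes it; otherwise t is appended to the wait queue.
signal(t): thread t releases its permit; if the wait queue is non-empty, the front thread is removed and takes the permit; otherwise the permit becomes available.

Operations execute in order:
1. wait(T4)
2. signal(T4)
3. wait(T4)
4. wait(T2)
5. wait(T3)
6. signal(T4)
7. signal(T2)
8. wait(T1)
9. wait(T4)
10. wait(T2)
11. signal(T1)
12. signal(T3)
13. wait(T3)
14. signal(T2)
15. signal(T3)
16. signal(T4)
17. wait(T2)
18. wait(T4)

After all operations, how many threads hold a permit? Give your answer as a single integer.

Answer: 2

Derivation:
Step 1: wait(T4) -> count=2 queue=[] holders={T4}
Step 2: signal(T4) -> count=3 queue=[] holders={none}
Step 3: wait(T4) -> count=2 queue=[] holders={T4}
Step 4: wait(T2) -> count=1 queue=[] holders={T2,T4}
Step 5: wait(T3) -> count=0 queue=[] holders={T2,T3,T4}
Step 6: signal(T4) -> count=1 queue=[] holders={T2,T3}
Step 7: signal(T2) -> count=2 queue=[] holders={T3}
Step 8: wait(T1) -> count=1 queue=[] holders={T1,T3}
Step 9: wait(T4) -> count=0 queue=[] holders={T1,T3,T4}
Step 10: wait(T2) -> count=0 queue=[T2] holders={T1,T3,T4}
Step 11: signal(T1) -> count=0 queue=[] holders={T2,T3,T4}
Step 12: signal(T3) -> count=1 queue=[] holders={T2,T4}
Step 13: wait(T3) -> count=0 queue=[] holders={T2,T3,T4}
Step 14: signal(T2) -> count=1 queue=[] holders={T3,T4}
Step 15: signal(T3) -> count=2 queue=[] holders={T4}
Step 16: signal(T4) -> count=3 queue=[] holders={none}
Step 17: wait(T2) -> count=2 queue=[] holders={T2}
Step 18: wait(T4) -> count=1 queue=[] holders={T2,T4}
Final holders: {T2,T4} -> 2 thread(s)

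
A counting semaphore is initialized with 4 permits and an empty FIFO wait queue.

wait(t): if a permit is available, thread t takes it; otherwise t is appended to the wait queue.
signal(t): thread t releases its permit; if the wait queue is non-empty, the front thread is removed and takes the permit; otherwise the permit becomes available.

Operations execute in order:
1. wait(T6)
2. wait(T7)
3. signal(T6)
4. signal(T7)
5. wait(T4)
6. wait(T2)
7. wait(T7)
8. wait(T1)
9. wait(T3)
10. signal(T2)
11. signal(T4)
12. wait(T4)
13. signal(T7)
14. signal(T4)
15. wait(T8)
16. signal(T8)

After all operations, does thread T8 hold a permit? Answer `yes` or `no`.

Answer: no

Derivation:
Step 1: wait(T6) -> count=3 queue=[] holders={T6}
Step 2: wait(T7) -> count=2 queue=[] holders={T6,T7}
Step 3: signal(T6) -> count=3 queue=[] holders={T7}
Step 4: signal(T7) -> count=4 queue=[] holders={none}
Step 5: wait(T4) -> count=3 queue=[] holders={T4}
Step 6: wait(T2) -> count=2 queue=[] holders={T2,T4}
Step 7: wait(T7) -> count=1 queue=[] holders={T2,T4,T7}
Step 8: wait(T1) -> count=0 queue=[] holders={T1,T2,T4,T7}
Step 9: wait(T3) -> count=0 queue=[T3] holders={T1,T2,T4,T7}
Step 10: signal(T2) -> count=0 queue=[] holders={T1,T3,T4,T7}
Step 11: signal(T4) -> count=1 queue=[] holders={T1,T3,T7}
Step 12: wait(T4) -> count=0 queue=[] holders={T1,T3,T4,T7}
Step 13: signal(T7) -> count=1 queue=[] holders={T1,T3,T4}
Step 14: signal(T4) -> count=2 queue=[] holders={T1,T3}
Step 15: wait(T8) -> count=1 queue=[] holders={T1,T3,T8}
Step 16: signal(T8) -> count=2 queue=[] holders={T1,T3}
Final holders: {T1,T3} -> T8 not in holders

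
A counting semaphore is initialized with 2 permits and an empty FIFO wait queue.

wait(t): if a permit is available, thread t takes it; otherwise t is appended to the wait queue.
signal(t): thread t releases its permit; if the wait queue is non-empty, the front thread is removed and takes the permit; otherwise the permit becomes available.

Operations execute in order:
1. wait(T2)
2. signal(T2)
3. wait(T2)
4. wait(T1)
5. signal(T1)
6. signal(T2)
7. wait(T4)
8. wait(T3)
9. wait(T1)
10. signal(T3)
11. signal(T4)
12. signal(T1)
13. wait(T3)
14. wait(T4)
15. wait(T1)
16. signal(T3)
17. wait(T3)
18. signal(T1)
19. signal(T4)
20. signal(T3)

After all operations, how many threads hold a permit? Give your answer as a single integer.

Answer: 0

Derivation:
Step 1: wait(T2) -> count=1 queue=[] holders={T2}
Step 2: signal(T2) -> count=2 queue=[] holders={none}
Step 3: wait(T2) -> count=1 queue=[] holders={T2}
Step 4: wait(T1) -> count=0 queue=[] holders={T1,T2}
Step 5: signal(T1) -> count=1 queue=[] holders={T2}
Step 6: signal(T2) -> count=2 queue=[] holders={none}
Step 7: wait(T4) -> count=1 queue=[] holders={T4}
Step 8: wait(T3) -> count=0 queue=[] holders={T3,T4}
Step 9: wait(T1) -> count=0 queue=[T1] holders={T3,T4}
Step 10: signal(T3) -> count=0 queue=[] holders={T1,T4}
Step 11: signal(T4) -> count=1 queue=[] holders={T1}
Step 12: signal(T1) -> count=2 queue=[] holders={none}
Step 13: wait(T3) -> count=1 queue=[] holders={T3}
Step 14: wait(T4) -> count=0 queue=[] holders={T3,T4}
Step 15: wait(T1) -> count=0 queue=[T1] holders={T3,T4}
Step 16: signal(T3) -> count=0 queue=[] holders={T1,T4}
Step 17: wait(T3) -> count=0 queue=[T3] holders={T1,T4}
Step 18: signal(T1) -> count=0 queue=[] holders={T3,T4}
Step 19: signal(T4) -> count=1 queue=[] holders={T3}
Step 20: signal(T3) -> count=2 queue=[] holders={none}
Final holders: {none} -> 0 thread(s)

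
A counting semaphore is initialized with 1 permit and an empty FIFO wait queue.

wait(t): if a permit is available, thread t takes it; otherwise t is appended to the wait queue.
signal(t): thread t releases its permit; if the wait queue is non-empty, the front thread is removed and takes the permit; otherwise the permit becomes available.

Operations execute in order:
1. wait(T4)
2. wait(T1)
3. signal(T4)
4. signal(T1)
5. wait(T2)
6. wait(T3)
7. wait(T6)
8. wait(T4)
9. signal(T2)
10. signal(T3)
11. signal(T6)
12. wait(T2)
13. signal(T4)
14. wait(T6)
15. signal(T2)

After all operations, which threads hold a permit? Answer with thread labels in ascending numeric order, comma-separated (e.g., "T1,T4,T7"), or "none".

Answer: T6

Derivation:
Step 1: wait(T4) -> count=0 queue=[] holders={T4}
Step 2: wait(T1) -> count=0 queue=[T1] holders={T4}
Step 3: signal(T4) -> count=0 queue=[] holders={T1}
Step 4: signal(T1) -> count=1 queue=[] holders={none}
Step 5: wait(T2) -> count=0 queue=[] holders={T2}
Step 6: wait(T3) -> count=0 queue=[T3] holders={T2}
Step 7: wait(T6) -> count=0 queue=[T3,T6] holders={T2}
Step 8: wait(T4) -> count=0 queue=[T3,T6,T4] holders={T2}
Step 9: signal(T2) -> count=0 queue=[T6,T4] holders={T3}
Step 10: signal(T3) -> count=0 queue=[T4] holders={T6}
Step 11: signal(T6) -> count=0 queue=[] holders={T4}
Step 12: wait(T2) -> count=0 queue=[T2] holders={T4}
Step 13: signal(T4) -> count=0 queue=[] holders={T2}
Step 14: wait(T6) -> count=0 queue=[T6] holders={T2}
Step 15: signal(T2) -> count=0 queue=[] holders={T6}
Final holders: T6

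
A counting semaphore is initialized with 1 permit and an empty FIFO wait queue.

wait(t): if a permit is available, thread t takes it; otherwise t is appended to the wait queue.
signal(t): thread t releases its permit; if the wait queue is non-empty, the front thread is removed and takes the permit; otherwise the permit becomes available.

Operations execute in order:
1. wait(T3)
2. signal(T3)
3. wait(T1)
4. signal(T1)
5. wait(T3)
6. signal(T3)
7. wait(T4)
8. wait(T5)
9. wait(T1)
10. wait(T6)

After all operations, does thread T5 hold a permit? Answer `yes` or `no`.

Step 1: wait(T3) -> count=0 queue=[] holders={T3}
Step 2: signal(T3) -> count=1 queue=[] holders={none}
Step 3: wait(T1) -> count=0 queue=[] holders={T1}
Step 4: signal(T1) -> count=1 queue=[] holders={none}
Step 5: wait(T3) -> count=0 queue=[] holders={T3}
Step 6: signal(T3) -> count=1 queue=[] holders={none}
Step 7: wait(T4) -> count=0 queue=[] holders={T4}
Step 8: wait(T5) -> count=0 queue=[T5] holders={T4}
Step 9: wait(T1) -> count=0 queue=[T5,T1] holders={T4}
Step 10: wait(T6) -> count=0 queue=[T5,T1,T6] holders={T4}
Final holders: {T4} -> T5 not in holders

Answer: no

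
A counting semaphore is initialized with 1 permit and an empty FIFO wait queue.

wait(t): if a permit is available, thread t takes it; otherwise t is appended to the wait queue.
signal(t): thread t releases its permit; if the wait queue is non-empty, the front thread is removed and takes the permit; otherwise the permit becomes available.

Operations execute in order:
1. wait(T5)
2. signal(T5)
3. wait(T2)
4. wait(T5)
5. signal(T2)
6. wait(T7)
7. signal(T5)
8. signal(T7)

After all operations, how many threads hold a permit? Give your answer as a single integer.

Answer: 0

Derivation:
Step 1: wait(T5) -> count=0 queue=[] holders={T5}
Step 2: signal(T5) -> count=1 queue=[] holders={none}
Step 3: wait(T2) -> count=0 queue=[] holders={T2}
Step 4: wait(T5) -> count=0 queue=[T5] holders={T2}
Step 5: signal(T2) -> count=0 queue=[] holders={T5}
Step 6: wait(T7) -> count=0 queue=[T7] holders={T5}
Step 7: signal(T5) -> count=0 queue=[] holders={T7}
Step 8: signal(T7) -> count=1 queue=[] holders={none}
Final holders: {none} -> 0 thread(s)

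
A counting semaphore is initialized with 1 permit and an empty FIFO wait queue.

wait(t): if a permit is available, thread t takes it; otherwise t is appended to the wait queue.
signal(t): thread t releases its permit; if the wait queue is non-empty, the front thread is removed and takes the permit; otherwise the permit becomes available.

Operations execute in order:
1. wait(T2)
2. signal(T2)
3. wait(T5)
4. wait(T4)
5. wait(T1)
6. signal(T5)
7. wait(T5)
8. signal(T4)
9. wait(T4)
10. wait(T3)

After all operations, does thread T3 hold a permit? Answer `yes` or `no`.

Answer: no

Derivation:
Step 1: wait(T2) -> count=0 queue=[] holders={T2}
Step 2: signal(T2) -> count=1 queue=[] holders={none}
Step 3: wait(T5) -> count=0 queue=[] holders={T5}
Step 4: wait(T4) -> count=0 queue=[T4] holders={T5}
Step 5: wait(T1) -> count=0 queue=[T4,T1] holders={T5}
Step 6: signal(T5) -> count=0 queue=[T1] holders={T4}
Step 7: wait(T5) -> count=0 queue=[T1,T5] holders={T4}
Step 8: signal(T4) -> count=0 queue=[T5] holders={T1}
Step 9: wait(T4) -> count=0 queue=[T5,T4] holders={T1}
Step 10: wait(T3) -> count=0 queue=[T5,T4,T3] holders={T1}
Final holders: {T1} -> T3 not in holders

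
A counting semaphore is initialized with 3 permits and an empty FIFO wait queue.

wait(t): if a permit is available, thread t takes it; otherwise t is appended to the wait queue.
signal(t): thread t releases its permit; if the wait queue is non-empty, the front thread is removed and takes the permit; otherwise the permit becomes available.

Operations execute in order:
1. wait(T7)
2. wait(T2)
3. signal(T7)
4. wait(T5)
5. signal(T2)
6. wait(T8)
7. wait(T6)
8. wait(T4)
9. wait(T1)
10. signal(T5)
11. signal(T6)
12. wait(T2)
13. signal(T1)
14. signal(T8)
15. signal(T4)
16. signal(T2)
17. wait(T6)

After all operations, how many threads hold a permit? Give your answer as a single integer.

Answer: 1

Derivation:
Step 1: wait(T7) -> count=2 queue=[] holders={T7}
Step 2: wait(T2) -> count=1 queue=[] holders={T2,T7}
Step 3: signal(T7) -> count=2 queue=[] holders={T2}
Step 4: wait(T5) -> count=1 queue=[] holders={T2,T5}
Step 5: signal(T2) -> count=2 queue=[] holders={T5}
Step 6: wait(T8) -> count=1 queue=[] holders={T5,T8}
Step 7: wait(T6) -> count=0 queue=[] holders={T5,T6,T8}
Step 8: wait(T4) -> count=0 queue=[T4] holders={T5,T6,T8}
Step 9: wait(T1) -> count=0 queue=[T4,T1] holders={T5,T6,T8}
Step 10: signal(T5) -> count=0 queue=[T1] holders={T4,T6,T8}
Step 11: signal(T6) -> count=0 queue=[] holders={T1,T4,T8}
Step 12: wait(T2) -> count=0 queue=[T2] holders={T1,T4,T8}
Step 13: signal(T1) -> count=0 queue=[] holders={T2,T4,T8}
Step 14: signal(T8) -> count=1 queue=[] holders={T2,T4}
Step 15: signal(T4) -> count=2 queue=[] holders={T2}
Step 16: signal(T2) -> count=3 queue=[] holders={none}
Step 17: wait(T6) -> count=2 queue=[] holders={T6}
Final holders: {T6} -> 1 thread(s)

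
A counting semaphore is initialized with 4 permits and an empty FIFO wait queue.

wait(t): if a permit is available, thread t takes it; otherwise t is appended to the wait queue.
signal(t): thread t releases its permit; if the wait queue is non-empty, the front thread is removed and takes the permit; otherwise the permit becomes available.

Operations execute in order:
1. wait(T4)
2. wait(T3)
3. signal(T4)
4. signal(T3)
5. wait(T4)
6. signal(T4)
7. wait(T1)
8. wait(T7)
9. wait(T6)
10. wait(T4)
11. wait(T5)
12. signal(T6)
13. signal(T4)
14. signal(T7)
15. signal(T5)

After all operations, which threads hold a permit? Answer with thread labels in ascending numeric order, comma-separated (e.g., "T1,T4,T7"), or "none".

Step 1: wait(T4) -> count=3 queue=[] holders={T4}
Step 2: wait(T3) -> count=2 queue=[] holders={T3,T4}
Step 3: signal(T4) -> count=3 queue=[] holders={T3}
Step 4: signal(T3) -> count=4 queue=[] holders={none}
Step 5: wait(T4) -> count=3 queue=[] holders={T4}
Step 6: signal(T4) -> count=4 queue=[] holders={none}
Step 7: wait(T1) -> count=3 queue=[] holders={T1}
Step 8: wait(T7) -> count=2 queue=[] holders={T1,T7}
Step 9: wait(T6) -> count=1 queue=[] holders={T1,T6,T7}
Step 10: wait(T4) -> count=0 queue=[] holders={T1,T4,T6,T7}
Step 11: wait(T5) -> count=0 queue=[T5] holders={T1,T4,T6,T7}
Step 12: signal(T6) -> count=0 queue=[] holders={T1,T4,T5,T7}
Step 13: signal(T4) -> count=1 queue=[] holders={T1,T5,T7}
Step 14: signal(T7) -> count=2 queue=[] holders={T1,T5}
Step 15: signal(T5) -> count=3 queue=[] holders={T1}
Final holders: T1

Answer: T1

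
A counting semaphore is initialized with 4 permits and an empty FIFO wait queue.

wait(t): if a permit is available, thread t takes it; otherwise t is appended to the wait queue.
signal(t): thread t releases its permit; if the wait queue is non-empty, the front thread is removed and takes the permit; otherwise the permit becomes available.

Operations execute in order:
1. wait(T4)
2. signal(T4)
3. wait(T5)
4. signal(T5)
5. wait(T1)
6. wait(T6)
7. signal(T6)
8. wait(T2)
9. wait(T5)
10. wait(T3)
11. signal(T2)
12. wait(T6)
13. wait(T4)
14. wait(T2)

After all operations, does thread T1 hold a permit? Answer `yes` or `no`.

Answer: yes

Derivation:
Step 1: wait(T4) -> count=3 queue=[] holders={T4}
Step 2: signal(T4) -> count=4 queue=[] holders={none}
Step 3: wait(T5) -> count=3 queue=[] holders={T5}
Step 4: signal(T5) -> count=4 queue=[] holders={none}
Step 5: wait(T1) -> count=3 queue=[] holders={T1}
Step 6: wait(T6) -> count=2 queue=[] holders={T1,T6}
Step 7: signal(T6) -> count=3 queue=[] holders={T1}
Step 8: wait(T2) -> count=2 queue=[] holders={T1,T2}
Step 9: wait(T5) -> count=1 queue=[] holders={T1,T2,T5}
Step 10: wait(T3) -> count=0 queue=[] holders={T1,T2,T3,T5}
Step 11: signal(T2) -> count=1 queue=[] holders={T1,T3,T5}
Step 12: wait(T6) -> count=0 queue=[] holders={T1,T3,T5,T6}
Step 13: wait(T4) -> count=0 queue=[T4] holders={T1,T3,T5,T6}
Step 14: wait(T2) -> count=0 queue=[T4,T2] holders={T1,T3,T5,T6}
Final holders: {T1,T3,T5,T6} -> T1 in holders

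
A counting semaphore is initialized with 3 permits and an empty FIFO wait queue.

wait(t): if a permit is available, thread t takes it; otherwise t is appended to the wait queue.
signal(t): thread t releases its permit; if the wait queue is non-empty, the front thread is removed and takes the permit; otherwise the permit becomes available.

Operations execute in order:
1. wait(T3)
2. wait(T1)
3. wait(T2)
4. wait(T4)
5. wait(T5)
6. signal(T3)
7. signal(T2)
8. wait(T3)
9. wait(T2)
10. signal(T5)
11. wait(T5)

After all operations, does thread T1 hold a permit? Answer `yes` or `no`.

Answer: yes

Derivation:
Step 1: wait(T3) -> count=2 queue=[] holders={T3}
Step 2: wait(T1) -> count=1 queue=[] holders={T1,T3}
Step 3: wait(T2) -> count=0 queue=[] holders={T1,T2,T3}
Step 4: wait(T4) -> count=0 queue=[T4] holders={T1,T2,T3}
Step 5: wait(T5) -> count=0 queue=[T4,T5] holders={T1,T2,T3}
Step 6: signal(T3) -> count=0 queue=[T5] holders={T1,T2,T4}
Step 7: signal(T2) -> count=0 queue=[] holders={T1,T4,T5}
Step 8: wait(T3) -> count=0 queue=[T3] holders={T1,T4,T5}
Step 9: wait(T2) -> count=0 queue=[T3,T2] holders={T1,T4,T5}
Step 10: signal(T5) -> count=0 queue=[T2] holders={T1,T3,T4}
Step 11: wait(T5) -> count=0 queue=[T2,T5] holders={T1,T3,T4}
Final holders: {T1,T3,T4} -> T1 in holders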